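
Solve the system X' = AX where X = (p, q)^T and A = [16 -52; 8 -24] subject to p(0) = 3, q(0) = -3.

p(t) = 54e^(-4t)sin(4t) + 3e^(-4t)cos(4t), q(t) = 21e^(-4t)sin(4t) - 3e^(-4t)cos(4t)

Coefficient matrix A = [[16, -52], [8, -24]].
Characteristic polynomial det(A - λI) = λ^2 + 8λ + 32 = 0.
Eigenvalues λ = -4 ± 4i (complex conjugate pair).
For λ=-4+4i: an eigenvector is (2,1) - i(-3,-1) = (2 + 3i, 1 + i).
A real fundamental pair from Re and Im of e^((-4+4i)t)v: X_1 = e^(-4t)(cos(4t)·(2,1) + sin(4t)·(-3,-1)), X_2 = e^(-4t)(sin(4t)·(2,1) - cos(4t)·(-3,-1)).
General solution: c_1X_1 + c_2X_2.
Applying p(0)=3, q(0)=-3 gives c_1=-12, c_2=9.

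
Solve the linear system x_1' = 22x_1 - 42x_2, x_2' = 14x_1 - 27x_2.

Coefficient matrix A = [[22, -42], [14, -27]].
Characteristic polynomial det(A - λI) = λ^2 + 5λ - 6 = 0.
Eigenvalues λ = 1, -6.
For λ=1: (A-λI) row 1 is [21, -42], so an eigenvector is (2, 1).
For λ=-6: (A-λI) row 1 is [28, -42], so an eigenvector is (-3, -2).
General solution: c_1e^(t)(2,1) + c_2e^(-6t)(-3,-2).

x_1(t) = 2c_1e^(t) - 3c_2e^(-6t), x_2(t) = c_1e^(t) - 2c_2e^(-6t)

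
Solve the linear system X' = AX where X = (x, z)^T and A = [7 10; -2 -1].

Coefficient matrix A = [[7, 10], [-2, -1]].
Characteristic polynomial det(A - λI) = λ^2 - 6λ + 13 = 0.
Eigenvalues λ = 3 ± 2i (complex conjugate pair).
For λ=3+2i: an eigenvector is (-2,1) - i(1,0) = (-2 - i, 1).
A real fundamental pair from Re and Im of e^((3+2i)t)v: X_1 = e^(3t)(cos(2t)·(-2,1) + sin(2t)·(1,0)), X_2 = e^(3t)(sin(2t)·(-2,1) - cos(2t)·(1,0)).
General solution: C_1X_1 + C_2X_2.

x(t) = C_1e^(3t)sin(2t) - 2C_1e^(3t)cos(2t) - 2C_2e^(3t)sin(2t) - C_2e^(3t)cos(2t), z(t) = C_1e^(3t)cos(2t) + C_2e^(3t)sin(2t)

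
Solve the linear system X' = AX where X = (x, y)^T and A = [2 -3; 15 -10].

x(t) = c_1e^(-4t)cos(3t) + c_2e^(-4t)sin(3t), y(t) = c_1e^(-4t)sin(3t) + 2c_1e^(-4t)cos(3t) + 2c_2e^(-4t)sin(3t) - c_2e^(-4t)cos(3t)

Coefficient matrix A = [[2, -3], [15, -10]].
Characteristic polynomial det(A - λI) = λ^2 + 8λ + 25 = 0.
Eigenvalues λ = -4 ± 3i (complex conjugate pair).
For λ=-4+3i: an eigenvector is (1,2) - i(0,1) = (1, 2 - i).
A real fundamental pair from Re and Im of e^((-4+3i)t)v: X_1 = e^(-4t)(cos(3t)·(1,2) + sin(3t)·(0,1)), X_2 = e^(-4t)(sin(3t)·(1,2) - cos(3t)·(0,1)).
General solution: c_1X_1 + c_2X_2.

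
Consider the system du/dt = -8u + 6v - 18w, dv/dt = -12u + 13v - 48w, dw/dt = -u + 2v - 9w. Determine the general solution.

Coefficient matrix A = [[-8, 6, -18], [-12, 13, -48], [-1, 2, -9]].
det(A - λI) = 0 gives eigenvalues λ = -2, 1, -3.
For λ=-2: eigenvector (1,4,1).
For λ=1: eigenvector (-2,-6,-1).
For λ=-3: eigenvector (0,3,1).
General solution: c_1e^(-2t)(1,4,1) + c_2e^(t)(-2,-6,-1) + c_3e^(-3t)(0,3,1).

u(t) = c_1e^(-2t) - 2c_2e^(t), v(t) = 4c_1e^(-2t) - 6c_2e^(t) + 3c_3e^(-3t), w(t) = c_1e^(-2t) - c_2e^(t) + c_3e^(-3t)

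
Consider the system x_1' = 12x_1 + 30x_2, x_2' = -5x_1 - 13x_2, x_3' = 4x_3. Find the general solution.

x_1(t) = -3c_1e^(2t) - 2c_2e^(-3t), x_2(t) = c_1e^(2t) + c_2e^(-3t), x_3(t) = c_3e^(4t)

Coefficient matrix A = [[12, 30, 0], [-5, -13, 0], [0, 0, 4]].
det(A - λI) = 0 gives eigenvalues λ = 2, -3, 4.
For λ=2: eigenvector (-3,1,0).
For λ=-3: eigenvector (-2,1,0).
For λ=4: eigenvector (0,0,1).
General solution: c_1e^(2t)(-3,1,0) + c_2e^(-3t)(-2,1,0) + c_3e^(4t)(0,0,1).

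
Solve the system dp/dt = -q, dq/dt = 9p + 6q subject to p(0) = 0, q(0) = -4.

Coefficient matrix A = [[0, -1], [9, 6]].
Characteristic polynomial det(A - λI) = λ^2 - 6λ + 9 = 0.
Single eigenvalue λ = 3 with algebraic multiplicity 2.
Eigenvector v = (-1,3); generalized eigenvector w with (A-λI)w=v is (0,1).
General solution: e^(3t)[K_1·v + K_2·(t·v + w)].
Applying p(0)=0, q(0)=-4 gives K_1=0, K_2=-4.

p(t) = 4te^(3t), q(t) = -12te^(3t) - 4e^(3t)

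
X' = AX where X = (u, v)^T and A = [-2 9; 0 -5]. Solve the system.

u(t) = -3c_1e^(-5t) - c_2e^(-2t), v(t) = c_1e^(-5t)

Coefficient matrix A = [[-2, 9], [0, -5]].
Characteristic polynomial det(A - λI) = λ^2 + 7λ + 10 = 0.
Eigenvalues λ = -5, -2.
For λ=-5: (A-λI) row 1 is [3, 9], so an eigenvector is (-3, 1).
For λ=-2: (A-λI) row 1 is [0, 9], so an eigenvector is (-1, 0).
General solution: c_1e^(-5t)(-3,1) + c_2e^(-2t)(-1,0).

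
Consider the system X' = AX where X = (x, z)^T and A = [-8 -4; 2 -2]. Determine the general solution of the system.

Coefficient matrix A = [[-8, -4], [2, -2]].
Characteristic polynomial det(A - λI) = λ^2 + 10λ + 24 = 0.
Eigenvalues λ = -6, -4.
For λ=-6: (A-λI) row 1 is [-2, -4], so an eigenvector is (2, -1).
For λ=-4: (A-λI) row 1 is [-4, -4], so an eigenvector is (1, -1).
General solution: K_1e^(-6t)(2,-1) + K_2e^(-4t)(1,-1).

x(t) = 2K_1e^(-6t) + K_2e^(-4t), z(t) = -K_1e^(-6t) - K_2e^(-4t)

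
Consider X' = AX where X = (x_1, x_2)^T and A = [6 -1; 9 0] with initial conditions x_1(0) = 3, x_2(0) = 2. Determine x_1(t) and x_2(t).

Coefficient matrix A = [[6, -1], [9, 0]].
Characteristic polynomial det(A - λI) = λ^2 - 6λ + 9 = 0.
Single eigenvalue λ = 3 with algebraic multiplicity 2.
Eigenvector v = (-1,-3); generalized eigenvector w with (A-λI)w=v is (0,1).
General solution: e^(3t)[c_1·v + c_2·(t·v + w)].
Applying x_1(0)=3, x_2(0)=2 gives c_1=-3, c_2=-7.

x_1(t) = 7te^(3t) + 3e^(3t), x_2(t) = 21te^(3t) + 2e^(3t)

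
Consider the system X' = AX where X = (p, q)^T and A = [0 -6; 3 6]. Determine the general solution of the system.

Coefficient matrix A = [[0, -6], [3, 6]].
Characteristic polynomial det(A - λI) = λ^2 - 6λ + 18 = 0.
Eigenvalues λ = 3 ± 3i (complex conjugate pair).
For λ=3+3i: an eigenvector is (1,0) - i(-1,1) = (1 + i, 0 - i).
A real fundamental pair from Re and Im of e^((3+3i)t)v: X_1 = e^(3t)(cos(3t)·(1,0) + sin(3t)·(-1,1)), X_2 = e^(3t)(sin(3t)·(1,0) - cos(3t)·(-1,1)).
General solution: C_1X_1 + C_2X_2.

p(t) = -C_1e^(3t)sin(3t) + C_1e^(3t)cos(3t) + C_2e^(3t)sin(3t) + C_2e^(3t)cos(3t), q(t) = C_1e^(3t)sin(3t) - C_2e^(3t)cos(3t)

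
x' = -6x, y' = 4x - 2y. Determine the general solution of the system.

Coefficient matrix A = [[-6, 0], [4, -2]].
Characteristic polynomial det(A - λI) = λ^2 + 8λ + 12 = 0.
Eigenvalues λ = -2, -6.
For λ=-2: (A-λI) row 1 is [-4, 0], so an eigenvector is (0, 1).
For λ=-6: (A-λI) row 2 is [4, 4], so an eigenvector is (-1, 1).
General solution: C_1e^(-2t)(0,1) + C_2e^(-6t)(-1,1).

x(t) = -C_2e^(-6t), y(t) = C_1e^(-2t) + C_2e^(-6t)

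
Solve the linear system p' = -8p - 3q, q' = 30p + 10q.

Coefficient matrix A = [[-8, -3], [30, 10]].
Characteristic polynomial det(A - λI) = λ^2 - 2λ + 10 = 0.
Eigenvalues λ = 1 ± 3i (complex conjugate pair).
For λ=1+3i: an eigenvector is (-1,3) - i(0,-1) = (-1, 3 + i).
A real fundamental pair from Re and Im of e^((1+3i)t)v: X_1 = e^(t)(cos(3t)·(-1,3) + sin(3t)·(0,-1)), X_2 = e^(t)(sin(3t)·(-1,3) - cos(3t)·(0,-1)).
General solution: K_1X_1 + K_2X_2.

p(t) = -K_1e^(t)cos(3t) - K_2e^(t)sin(3t), q(t) = -K_1e^(t)sin(3t) + 3K_1e^(t)cos(3t) + 3K_2e^(t)sin(3t) + K_2e^(t)cos(3t)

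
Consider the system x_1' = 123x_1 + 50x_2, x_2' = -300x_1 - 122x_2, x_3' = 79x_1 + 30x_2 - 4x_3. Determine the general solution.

Coefficient matrix A = [[123, 50, 0], [-300, -122, 0], [79, 30, -4]].
det(A - λI) = 0 gives eigenvalues λ = 3, -2, -4.
For λ=3: eigenvector (5,-12,5).
For λ=-2: eigenvector (-2,5,-4).
For λ=-4: eigenvector (0,0,1).
General solution: K_1e^(3t)(5,-12,5) + K_2e^(-2t)(-2,5,-4) + K_3e^(-4t)(0,0,1).

x_1(t) = 5K_1e^(3t) - 2K_2e^(-2t), x_2(t) = -12K_1e^(3t) + 5K_2e^(-2t), x_3(t) = 5K_1e^(3t) - 4K_2e^(-2t) + K_3e^(-4t)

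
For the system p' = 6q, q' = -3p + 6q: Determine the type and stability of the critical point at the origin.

A = [[0,6],[-3,6]]; det(A-λI) = λ^2 - 6λ + 18.
λ = 3 ± 3i: positive real part.

unstable spiral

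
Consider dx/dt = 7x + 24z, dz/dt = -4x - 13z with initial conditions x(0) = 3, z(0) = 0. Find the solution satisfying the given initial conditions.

x(t) = 9e^(-t) - 6e^(-5t), z(t) = -3e^(-t) + 3e^(-5t)

Coefficient matrix A = [[7, 24], [-4, -13]].
Characteristic polynomial det(A - λI) = λ^2 + 6λ + 5 = 0.
Eigenvalues λ = -1, -5.
For λ=-1: (A-λI) row 1 is [8, 24], so an eigenvector is (3, -1).
For λ=-5: (A-λI) row 1 is [12, 24], so an eigenvector is (2, -1).
General solution: c_1e^(-t)(3,-1) + c_2e^(-5t)(2,-1).
Applying x(0)=3, z(0)=0 gives c_1=3, c_2=-3.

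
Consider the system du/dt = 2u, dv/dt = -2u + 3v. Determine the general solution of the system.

Coefficient matrix A = [[2, 0], [-2, 3]].
Characteristic polynomial det(A - λI) = λ^2 - 5λ + 6 = 0.
Eigenvalues λ = 2, 3.
For λ=2: (A-λI) row 2 is [-2, 1], so an eigenvector is (1, 2).
For λ=3: (A-λI) row 1 is [-1, 0], so an eigenvector is (0, -1).
General solution: C_1e^(2t)(1,2) + C_2e^(3t)(0,-1).

u(t) = C_1e^(2t), v(t) = 2C_1e^(2t) - C_2e^(3t)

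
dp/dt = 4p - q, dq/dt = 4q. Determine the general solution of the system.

p(t) = c_1e^(4t) + c_2te^(4t) - 3c_2e^(4t), q(t) = -c_2e^(4t)

Coefficient matrix A = [[4, -1], [0, 4]].
Characteristic polynomial det(A - λI) = λ^2 - 8λ + 16 = 0.
Single eigenvalue λ = 4 with algebraic multiplicity 2.
Eigenvector v = (1,0); generalized eigenvector w with (A-λI)w=v is (-3,-1).
General solution: e^(4t)[c_1·v + c_2·(t·v + w)].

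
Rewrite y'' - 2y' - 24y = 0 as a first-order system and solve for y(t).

Let x_1 = y, x_2 = y'. Then x_1' = x_2 and x_2' = 24x_1 + 2x_2.
A = [[0,1],[24,2]]; det(A-λI) = λ^2 - 2λ - 24.
Eigenvalues λ = -4, 6 with eigenvectors (1,-4), (1,6).

y(t) = C_1e^(-4t) + C_2e^(6t)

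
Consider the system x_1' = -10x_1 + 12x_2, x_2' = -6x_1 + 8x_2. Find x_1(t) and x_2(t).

Coefficient matrix A = [[-10, 12], [-6, 8]].
Characteristic polynomial det(A - λI) = λ^2 + 2λ - 8 = 0.
Eigenvalues λ = 2, -4.
For λ=2: (A-λI) row 1 is [-12, 12], so an eigenvector is (-1, -1).
For λ=-4: (A-λI) row 1 is [-6, 12], so an eigenvector is (2, 1).
General solution: K_1e^(2t)(-1,-1) + K_2e^(-4t)(2,1).

x_1(t) = -K_1e^(2t) + 2K_2e^(-4t), x_2(t) = -K_1e^(2t) + K_2e^(-4t)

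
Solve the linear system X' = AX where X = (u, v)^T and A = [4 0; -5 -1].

u(t) = -c_2e^(4t), v(t) = c_1e^(-t) + c_2e^(4t)

Coefficient matrix A = [[4, 0], [-5, -1]].
Characteristic polynomial det(A - λI) = λ^2 - 3λ - 4 = 0.
Eigenvalues λ = -1, 4.
For λ=-1: (A-λI) row 1 is [5, 0], so an eigenvector is (0, 1).
For λ=4: (A-λI) row 2 is [-5, -5], so an eigenvector is (-1, 1).
General solution: c_1e^(-t)(0,1) + c_2e^(4t)(-1,1).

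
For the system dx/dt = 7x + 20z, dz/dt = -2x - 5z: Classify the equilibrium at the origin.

unstable spiral

A = [[7,20],[-2,-5]]; det(A-λI) = λ^2 - 2λ + 5.
λ = 1 ± 2i: positive real part.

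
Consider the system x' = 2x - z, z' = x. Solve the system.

Coefficient matrix A = [[2, -1], [1, 0]].
Characteristic polynomial det(A - λI) = λ^2 - 2λ + 1 = 0.
Single eigenvalue λ = 1 with algebraic multiplicity 2.
Eigenvector v = (-1,-1); generalized eigenvector w with (A-λI)w=v is (0,1).
General solution: e^(t)[c_1·v + c_2·(t·v + w)].

x(t) = -c_1e^(t) - c_2te^(t), z(t) = -c_1e^(t) - c_2te^(t) + c_2e^(t)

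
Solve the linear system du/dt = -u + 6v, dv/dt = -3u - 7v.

Coefficient matrix A = [[-1, 6], [-3, -7]].
Characteristic polynomial det(A - λI) = λ^2 + 8λ + 25 = 0.
Eigenvalues λ = -4 ± 3i (complex conjugate pair).
For λ=-4+3i: an eigenvector is (1,-1) - i(-1,0) = (1 + i, -1).
A real fundamental pair from Re and Im of e^((-4+3i)t)v: X_1 = e^(-4t)(cos(3t)·(1,-1) + sin(3t)·(-1,0)), X_2 = e^(-4t)(sin(3t)·(1,-1) - cos(3t)·(-1,0)).
General solution: K_1X_1 + K_2X_2.

u(t) = -K_1e^(-4t)sin(3t) + K_1e^(-4t)cos(3t) + K_2e^(-4t)sin(3t) + K_2e^(-4t)cos(3t), v(t) = -K_1e^(-4t)cos(3t) - K_2e^(-4t)sin(3t)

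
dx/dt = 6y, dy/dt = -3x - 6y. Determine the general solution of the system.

x(t) = c_1e^(-3t)sin(3t) - c_1e^(-3t)cos(3t) - c_2e^(-3t)sin(3t) - c_2e^(-3t)cos(3t), y(t) = c_1e^(-3t)cos(3t) + c_2e^(-3t)sin(3t)

Coefficient matrix A = [[0, 6], [-3, -6]].
Characteristic polynomial det(A - λI) = λ^2 + 6λ + 18 = 0.
Eigenvalues λ = -3 ± 3i (complex conjugate pair).
For λ=-3+3i: an eigenvector is (-1,1) - i(1,0) = (-1 - i, 1).
A real fundamental pair from Re and Im of e^((-3+3i)t)v: X_1 = e^(-3t)(cos(3t)·(-1,1) + sin(3t)·(1,0)), X_2 = e^(-3t)(sin(3t)·(-1,1) - cos(3t)·(1,0)).
General solution: c_1X_1 + c_2X_2.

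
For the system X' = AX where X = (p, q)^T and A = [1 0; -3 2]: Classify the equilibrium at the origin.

A = [[1,0],[-3,2]]; det(A-λI) = λ^2 - 3λ + 2.
λ = 1, 2: both positive.

unstable node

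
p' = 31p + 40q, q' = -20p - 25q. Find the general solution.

Coefficient matrix A = [[31, 40], [-20, -25]].
Characteristic polynomial det(A - λI) = λ^2 - 6λ + 25 = 0.
Eigenvalues λ = 3 ± 4i (complex conjugate pair).
For λ=3+4i: an eigenvector is (-3,2) - i(-1,1) = (-3 + i, 2 - i).
A real fundamental pair from Re and Im of e^((3+4i)t)v: X_1 = e^(3t)(cos(4t)·(-3,2) + sin(4t)·(-1,1)), X_2 = e^(3t)(sin(4t)·(-3,2) - cos(4t)·(-1,1)).
General solution: K_1X_1 + K_2X_2.

p(t) = -K_1e^(3t)sin(4t) - 3K_1e^(3t)cos(4t) - 3K_2e^(3t)sin(4t) + K_2e^(3t)cos(4t), q(t) = K_1e^(3t)sin(4t) + 2K_1e^(3t)cos(4t) + 2K_2e^(3t)sin(4t) - K_2e^(3t)cos(4t)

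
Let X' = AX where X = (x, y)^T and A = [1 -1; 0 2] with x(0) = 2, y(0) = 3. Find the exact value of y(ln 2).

A = [[1,-1],[0,2]]; eigenvalues λ = 1, 2.
Eigenvectors: (-1,0) for λ=1, (-1,1) for λ=2.
From the initial condition, c_1 = -5, c_2 = 3.
y(ln 2) = (-5)(2^1)(0) + (3)(2^2)(1) = 12.

12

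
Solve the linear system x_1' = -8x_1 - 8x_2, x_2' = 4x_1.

Coefficient matrix A = [[-8, -8], [4, 0]].
Characteristic polynomial det(A - λI) = λ^2 + 8λ + 32 = 0.
Eigenvalues λ = -4 ± 4i (complex conjugate pair).
For λ=-4+4i: an eigenvector is (1,0) - i(-1,1) = (1 + i, 0 - i).
A real fundamental pair from Re and Im of e^((-4+4i)t)v: X_1 = e^(-4t)(cos(4t)·(1,0) + sin(4t)·(-1,1)), X_2 = e^(-4t)(sin(4t)·(1,0) - cos(4t)·(-1,1)).
General solution: K_1X_1 + K_2X_2.

x_1(t) = -K_1e^(-4t)sin(4t) + K_1e^(-4t)cos(4t) + K_2e^(-4t)sin(4t) + K_2e^(-4t)cos(4t), x_2(t) = K_1e^(-4t)sin(4t) - K_2e^(-4t)cos(4t)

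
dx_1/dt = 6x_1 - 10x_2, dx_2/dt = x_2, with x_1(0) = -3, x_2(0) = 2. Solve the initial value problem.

x_1(t) = -7e^(6t) + 4e^(t), x_2(t) = 2e^(t)

Coefficient matrix A = [[6, -10], [0, 1]].
Characteristic polynomial det(A - λI) = λ^2 - 7λ + 6 = 0.
Eigenvalues λ = 6, 1.
For λ=6: (A-λI) row 1 is [0, -10], so an eigenvector is (-1, 0).
For λ=1: (A-λI) row 1 is [5, -10], so an eigenvector is (-2, -1).
General solution: c_1e^(6t)(-1,0) + c_2e^(t)(-2,-1).
Applying x_1(0)=-3, x_2(0)=2 gives c_1=7, c_2=-2.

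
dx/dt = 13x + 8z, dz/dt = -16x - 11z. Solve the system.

Coefficient matrix A = [[13, 8], [-16, -11]].
Characteristic polynomial det(A - λI) = λ^2 - 2λ - 15 = 0.
Eigenvalues λ = -3, 5.
For λ=-3: (A-λI) row 1 is [16, 8], so an eigenvector is (-1, 2).
For λ=5: (A-λI) row 1 is [8, 8], so an eigenvector is (-1, 1).
General solution: K_1e^(-3t)(-1,2) + K_2e^(5t)(-1,1).

x(t) = -K_1e^(-3t) - K_2e^(5t), z(t) = 2K_1e^(-3t) + K_2e^(5t)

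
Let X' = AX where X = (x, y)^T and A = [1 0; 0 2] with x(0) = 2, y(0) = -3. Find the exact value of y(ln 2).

A = [[1,0],[0,2]]; eigenvalues λ = 2, 1.
Eigenvectors: (0,1) for λ=2, (-1,0) for λ=1.
From the initial condition, c_1 = -3, c_2 = -2.
y(ln 2) = (-3)(2^2)(1) + (-2)(2^1)(0) = -12.

-12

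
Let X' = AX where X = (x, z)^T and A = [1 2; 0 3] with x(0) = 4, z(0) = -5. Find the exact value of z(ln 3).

A = [[1,2],[0,3]]; eigenvalues λ = 1, 3.
Eigenvectors: (1,0) for λ=1, (-1,-1) for λ=3.
From the initial condition, c_1 = 9, c_2 = 5.
z(ln 3) = (9)(3^1)(0) + (5)(3^3)(-1) = -135.

-135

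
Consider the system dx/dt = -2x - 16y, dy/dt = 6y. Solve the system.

x(t) = -2C_1e^(6t) + C_2e^(-2t), y(t) = C_1e^(6t)

Coefficient matrix A = [[-2, -16], [0, 6]].
Characteristic polynomial det(A - λI) = λ^2 - 4λ - 12 = 0.
Eigenvalues λ = 6, -2.
For λ=6: (A-λI) row 1 is [-8, -16], so an eigenvector is (-2, 1).
For λ=-2: (A-λI) row 1 is [0, -16], so an eigenvector is (1, 0).
General solution: C_1e^(6t)(-2,1) + C_2e^(-2t)(1,0).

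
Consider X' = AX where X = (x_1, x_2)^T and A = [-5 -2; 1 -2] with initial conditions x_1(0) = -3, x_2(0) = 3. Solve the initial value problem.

x_1(t) = -3e^(-3t), x_2(t) = 3e^(-3t)

Coefficient matrix A = [[-5, -2], [1, -2]].
Characteristic polynomial det(A - λI) = λ^2 + 7λ + 12 = 0.
Eigenvalues λ = -4, -3.
For λ=-4: (A-λI) row 1 is [-1, -2], so an eigenvector is (2, -1).
For λ=-3: (A-λI) row 1 is [-2, -2], so an eigenvector is (-1, 1).
General solution: c_1e^(-4t)(2,-1) + c_2e^(-3t)(-1,1).
Applying x_1(0)=-3, x_2(0)=3 gives c_1=0, c_2=3.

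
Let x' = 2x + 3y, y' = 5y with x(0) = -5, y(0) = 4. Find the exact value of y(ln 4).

4096

A = [[2,3],[0,5]]; eigenvalues λ = 2, 5.
Eigenvectors: (1,0) for λ=2, (-1,-1) for λ=5.
From the initial condition, c_1 = -9, c_2 = -4.
y(ln 4) = (-9)(4^2)(0) + (-4)(4^5)(-1) = 4096.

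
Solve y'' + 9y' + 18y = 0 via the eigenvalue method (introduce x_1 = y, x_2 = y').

Let x_1 = y, x_2 = y'. Then x_1' = x_2 and x_2' = -18x_1 - 9x_2.
A = [[0,1],[-18,-9]]; det(A-λI) = λ^2 + 9λ + 18.
Eigenvalues λ = -6, -3 with eigenvectors (1,-6), (1,-3).

y(t) = C_1e^(-6t) + C_2e^(-3t)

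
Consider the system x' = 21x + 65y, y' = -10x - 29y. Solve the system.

x(t) = -2c_1e^(-4t)sin(5t) - 3c_1e^(-4t)cos(5t) - 3c_2e^(-4t)sin(5t) + 2c_2e^(-4t)cos(5t), y(t) = c_1e^(-4t)sin(5t) + c_1e^(-4t)cos(5t) + c_2e^(-4t)sin(5t) - c_2e^(-4t)cos(5t)

Coefficient matrix A = [[21, 65], [-10, -29]].
Characteristic polynomial det(A - λI) = λ^2 + 8λ + 41 = 0.
Eigenvalues λ = -4 ± 5i (complex conjugate pair).
For λ=-4+5i: an eigenvector is (-3,1) - i(-2,1) = (-3 + 2i, 1 - i).
A real fundamental pair from Re and Im of e^((-4+5i)t)v: X_1 = e^(-4t)(cos(5t)·(-3,1) + sin(5t)·(-2,1)), X_2 = e^(-4t)(sin(5t)·(-3,1) - cos(5t)·(-2,1)).
General solution: c_1X_1 + c_2X_2.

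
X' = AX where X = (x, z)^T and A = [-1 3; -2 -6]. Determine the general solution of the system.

x(t) = C_1e^(-4t) - 3C_2e^(-3t), z(t) = -C_1e^(-4t) + 2C_2e^(-3t)

Coefficient matrix A = [[-1, 3], [-2, -6]].
Characteristic polynomial det(A - λI) = λ^2 + 7λ + 12 = 0.
Eigenvalues λ = -4, -3.
For λ=-4: (A-λI) row 1 is [3, 3], so an eigenvector is (1, -1).
For λ=-3: (A-λI) row 1 is [2, 3], so an eigenvector is (-3, 2).
General solution: C_1e^(-4t)(1,-1) + C_2e^(-3t)(-3,2).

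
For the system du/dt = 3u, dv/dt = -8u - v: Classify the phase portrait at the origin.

A = [[3,0],[-8,-1]]; det(A-λI) = λ^2 - 2λ - 3.
λ = 3, -1: opposite signs.

saddle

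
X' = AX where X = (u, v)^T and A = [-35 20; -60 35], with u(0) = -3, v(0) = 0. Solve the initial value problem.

u(t) = 9e^(5t) - 12e^(-5t), v(t) = 18e^(5t) - 18e^(-5t)

Coefficient matrix A = [[-35, 20], [-60, 35]].
Characteristic polynomial det(A - λI) = λ^2 - 25 = 0.
Eigenvalues λ = -5, 5.
For λ=-5: (A-λI) row 1 is [-30, 20], so an eigenvector is (-2, -3).
For λ=5: (A-λI) row 1 is [-40, 20], so an eigenvector is (1, 2).
General solution: c_1e^(-5t)(-2,-3) + c_2e^(5t)(1,2).
Applying u(0)=-3, v(0)=0 gives c_1=6, c_2=9.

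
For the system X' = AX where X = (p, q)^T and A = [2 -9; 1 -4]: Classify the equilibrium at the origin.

stable improper node

A = [[2,-9],[1,-4]]; det(A-λI) = λ^2 + 2λ + 1.
repeated λ = -1 with a single eigenvector.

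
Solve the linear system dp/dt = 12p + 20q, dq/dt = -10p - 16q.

Coefficient matrix A = [[12, 20], [-10, -16]].
Characteristic polynomial det(A - λI) = λ^2 + 4λ + 8 = 0.
Eigenvalues λ = -2 ± 2i (complex conjugate pair).
For λ=-2+2i: an eigenvector is (1,-1) - i(-3,2) = (1 + 3i, -1 - 2i).
A real fundamental pair from Re and Im of e^((-2+2i)t)v: X_1 = e^(-2t)(cos(2t)·(1,-1) + sin(2t)·(-3,2)), X_2 = e^(-2t)(sin(2t)·(1,-1) - cos(2t)·(-3,2)).
General solution: C_1X_1 + C_2X_2.

p(t) = -3C_1e^(-2t)sin(2t) + C_1e^(-2t)cos(2t) + C_2e^(-2t)sin(2t) + 3C_2e^(-2t)cos(2t), q(t) = 2C_1e^(-2t)sin(2t) - C_1e^(-2t)cos(2t) - C_2e^(-2t)sin(2t) - 2C_2e^(-2t)cos(2t)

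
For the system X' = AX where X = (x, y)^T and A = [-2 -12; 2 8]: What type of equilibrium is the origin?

unstable node

A = [[-2,-12],[2,8]]; det(A-λI) = λ^2 - 6λ + 8.
λ = 2, 4: both positive.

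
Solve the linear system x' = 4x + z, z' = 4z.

Coefficient matrix A = [[4, 1], [0, 4]].
Characteristic polynomial det(A - λI) = λ^2 - 8λ + 16 = 0.
Single eigenvalue λ = 4 with algebraic multiplicity 2.
Eigenvector v = (-1,0); generalized eigenvector w with (A-λI)w=v is (3,-1).
General solution: e^(4t)[c_1·v + c_2·(t·v + w)].

x(t) = -c_1e^(4t) - c_2te^(4t) + 3c_2e^(4t), z(t) = -c_2e^(4t)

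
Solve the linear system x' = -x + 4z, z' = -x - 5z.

Coefficient matrix A = [[-1, 4], [-1, -5]].
Characteristic polynomial det(A - λI) = λ^2 + 6λ + 9 = 0.
Single eigenvalue λ = -3 with algebraic multiplicity 2.
Eigenvector v = (-2,1); generalized eigenvector w with (A-λI)w=v is (3,-2).
General solution: e^(-3t)[c_1·v + c_2·(t·v + w)].

x(t) = -2c_1e^(-3t) - 2c_2te^(-3t) + 3c_2e^(-3t), z(t) = c_1e^(-3t) + c_2te^(-3t) - 2c_2e^(-3t)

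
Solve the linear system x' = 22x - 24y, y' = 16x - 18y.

x(t) = -3c_1e^(6t) + c_2e^(-2t), y(t) = -2c_1e^(6t) + c_2e^(-2t)

Coefficient matrix A = [[22, -24], [16, -18]].
Characteristic polynomial det(A - λI) = λ^2 - 4λ - 12 = 0.
Eigenvalues λ = 6, -2.
For λ=6: (A-λI) row 1 is [16, -24], so an eigenvector is (-3, -2).
For λ=-2: (A-λI) row 1 is [24, -24], so an eigenvector is (1, 1).
General solution: c_1e^(6t)(-3,-2) + c_2e^(-2t)(1,1).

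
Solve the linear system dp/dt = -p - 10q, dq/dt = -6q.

Coefficient matrix A = [[-1, -10], [0, -6]].
Characteristic polynomial det(A - λI) = λ^2 + 7λ + 6 = 0.
Eigenvalues λ = -6, -1.
For λ=-6: (A-λI) row 1 is [5, -10], so an eigenvector is (-2, -1).
For λ=-1: (A-λI) row 1 is [0, -10], so an eigenvector is (-1, 0).
General solution: c_1e^(-6t)(-2,-1) + c_2e^(-t)(-1,0).

p(t) = -2c_1e^(-6t) - c_2e^(-t), q(t) = -c_1e^(-6t)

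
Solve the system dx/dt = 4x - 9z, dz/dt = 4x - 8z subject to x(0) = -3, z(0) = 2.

x(t) = -36te^(-2t) - 3e^(-2t), z(t) = -24te^(-2t) + 2e^(-2t)

Coefficient matrix A = [[4, -9], [4, -8]].
Characteristic polynomial det(A - λI) = λ^2 + 4λ + 4 = 0.
Single eigenvalue λ = -2 with algebraic multiplicity 2.
Eigenvector v = (-3,-2); generalized eigenvector w with (A-λI)w=v is (1,1).
General solution: e^(-2t)[c_1·v + c_2·(t·v + w)].
Applying x(0)=-3, z(0)=2 gives c_1=5, c_2=12.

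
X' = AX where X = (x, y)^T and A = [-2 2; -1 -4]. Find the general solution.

x(t) = K_1e^(-3t)sin(t) - K_1e^(-3t)cos(t) - K_2e^(-3t)sin(t) - K_2e^(-3t)cos(t), y(t) = K_1e^(-3t)cos(t) + K_2e^(-3t)sin(t)

Coefficient matrix A = [[-2, 2], [-1, -4]].
Characteristic polynomial det(A - λI) = λ^2 + 6λ + 10 = 0.
Eigenvalues λ = -3 ± i (complex conjugate pair).
For λ=-3+i: an eigenvector is (-1,1) - i(1,0) = (-1 - i, 1).
A real fundamental pair from Re and Im of e^((-3+i)t)v: X_1 = e^(-3t)(cos(t)·(-1,1) + sin(t)·(1,0)), X_2 = e^(-3t)(sin(t)·(-1,1) - cos(t)·(1,0)).
General solution: K_1X_1 + K_2X_2.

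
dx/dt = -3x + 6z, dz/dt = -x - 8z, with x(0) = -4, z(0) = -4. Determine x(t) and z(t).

Coefficient matrix A = [[-3, 6], [-1, -8]].
Characteristic polynomial det(A - λI) = λ^2 + 11λ + 30 = 0.
Eigenvalues λ = -6, -5.
For λ=-6: (A-λI) row 1 is [3, 6], so an eigenvector is (-2, 1).
For λ=-5: (A-λI) row 1 is [2, 6], so an eigenvector is (-3, 1).
General solution: C_1e^(-6t)(-2,1) + C_2e^(-5t)(-3,1).
Applying x(0)=-4, z(0)=-4 gives C_1=-16, C_2=12.

x(t) = -36e^(-5t) + 32e^(-6t), z(t) = 12e^(-5t) - 16e^(-6t)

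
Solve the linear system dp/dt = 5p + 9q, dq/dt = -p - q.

Coefficient matrix A = [[5, 9], [-1, -1]].
Characteristic polynomial det(A - λI) = λ^2 - 4λ + 4 = 0.
Single eigenvalue λ = 2 with algebraic multiplicity 2.
Eigenvector v = (3,-1); generalized eigenvector w with (A-λI)w=v is (1,0).
General solution: e^(2t)[C_1·v + C_2·(t·v + w)].

p(t) = 3C_1e^(2t) + 3C_2te^(2t) + C_2e^(2t), q(t) = -C_1e^(2t) - C_2te^(2t)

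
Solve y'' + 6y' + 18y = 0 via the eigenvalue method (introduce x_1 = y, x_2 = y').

y(t) = K_1e^(-3t)cos(3t) + K_2e^(-3t)sin(3t)

Let x_1 = y, x_2 = y'. Then x_1' = x_2 and x_2' = -18x_1 - 6x_2.
A = [[0,1],[-18,-6]]; det(A-λI) = λ^2 + 6λ + 18.
Eigenvalues λ = -3 ± 3i.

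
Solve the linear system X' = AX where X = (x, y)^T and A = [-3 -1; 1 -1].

Coefficient matrix A = [[-3, -1], [1, -1]].
Characteristic polynomial det(A - λI) = λ^2 + 4λ + 4 = 0.
Single eigenvalue λ = -2 with algebraic multiplicity 2.
Eigenvector v = (1,-1); generalized eigenvector w with (A-λI)w=v is (2,-3).
General solution: e^(-2t)[c_1·v + c_2·(t·v + w)].

x(t) = c_1e^(-2t) + c_2te^(-2t) + 2c_2e^(-2t), y(t) = -c_1e^(-2t) - c_2te^(-2t) - 3c_2e^(-2t)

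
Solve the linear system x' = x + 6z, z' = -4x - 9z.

Coefficient matrix A = [[1, 6], [-4, -9]].
Characteristic polynomial det(A - λI) = λ^2 + 8λ + 15 = 0.
Eigenvalues λ = -5, -3.
For λ=-5: (A-λI) row 1 is [6, 6], so an eigenvector is (1, -1).
For λ=-3: (A-λI) row 1 is [4, 6], so an eigenvector is (3, -2).
General solution: C_1e^(-5t)(1,-1) + C_2e^(-3t)(3,-2).

x(t) = C_1e^(-5t) + 3C_2e^(-3t), z(t) = -C_1e^(-5t) - 2C_2e^(-3t)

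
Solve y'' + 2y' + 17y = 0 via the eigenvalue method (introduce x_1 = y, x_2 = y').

Let x_1 = y, x_2 = y'. Then x_1' = x_2 and x_2' = -17x_1 - 2x_2.
A = [[0,1],[-17,-2]]; det(A-λI) = λ^2 + 2λ + 17.
Eigenvalues λ = -1 ± 4i.

y(t) = C_1e^(-t)cos(4t) + C_2e^(-t)sin(4t)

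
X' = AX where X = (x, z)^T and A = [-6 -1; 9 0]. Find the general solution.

Coefficient matrix A = [[-6, -1], [9, 0]].
Characteristic polynomial det(A - λI) = λ^2 + 6λ + 9 = 0.
Single eigenvalue λ = -3 with algebraic multiplicity 2.
Eigenvector v = (1,-3); generalized eigenvector w with (A-λI)w=v is (0,-1).
General solution: e^(-3t)[C_1·v + C_2·(t·v + w)].

x(t) = C_1e^(-3t) + C_2te^(-3t), z(t) = -3C_1e^(-3t) - 3C_2te^(-3t) - C_2e^(-3t)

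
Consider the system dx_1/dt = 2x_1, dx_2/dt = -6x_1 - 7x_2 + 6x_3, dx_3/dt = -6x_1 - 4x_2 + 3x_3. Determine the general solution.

Coefficient matrix A = [[2, 0, 0], [-6, -7, 6], [-6, -4, 3]].
det(A - λI) = 0 gives eigenvalues λ = 2, -3, -1.
For λ=2: eigenvector (1,-2,-2).
For λ=-3: eigenvector (0,3,2).
For λ=-1: eigenvector (0,1,1).
General solution: c_1e^(2t)(1,-2,-2) + c_2e^(-3t)(0,3,2) + c_3e^(-t)(0,1,1).

x_1(t) = c_1e^(2t), x_2(t) = -2c_1e^(2t) + 3c_2e^(-3t) + c_3e^(-t), x_3(t) = -2c_1e^(2t) + 2c_2e^(-3t) + c_3e^(-t)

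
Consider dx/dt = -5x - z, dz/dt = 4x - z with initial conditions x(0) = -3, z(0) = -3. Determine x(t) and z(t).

Coefficient matrix A = [[-5, -1], [4, -1]].
Characteristic polynomial det(A - λI) = λ^2 + 6λ + 9 = 0.
Single eigenvalue λ = -3 with algebraic multiplicity 2.
Eigenvector v = (1,-2); generalized eigenvector w with (A-λI)w=v is (1,-3).
General solution: e^(-3t)[c_1·v + c_2·(t·v + w)].
Applying x(0)=-3, z(0)=-3 gives c_1=-12, c_2=9.

x(t) = 9te^(-3t) - 3e^(-3t), z(t) = -18te^(-3t) - 3e^(-3t)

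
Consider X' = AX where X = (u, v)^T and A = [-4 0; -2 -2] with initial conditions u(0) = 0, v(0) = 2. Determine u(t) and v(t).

u(t) = 0, v(t) = 2e^(-2t)

Coefficient matrix A = [[-4, 0], [-2, -2]].
Characteristic polynomial det(A - λI) = λ^2 + 6λ + 8 = 0.
Eigenvalues λ = -4, -2.
For λ=-4: (A-λI) row 2 is [-2, 2], so an eigenvector is (-1, -1).
For λ=-2: (A-λI) row 1 is [-2, 0], so an eigenvector is (0, 1).
General solution: K_1e^(-4t)(-1,-1) + K_2e^(-2t)(0,1).
Applying u(0)=0, v(0)=2 gives K_1=0, K_2=2.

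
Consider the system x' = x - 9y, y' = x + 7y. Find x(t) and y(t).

Coefficient matrix A = [[1, -9], [1, 7]].
Characteristic polynomial det(A - λI) = λ^2 - 8λ + 16 = 0.
Single eigenvalue λ = 4 with algebraic multiplicity 2.
Eigenvector v = (-3,1); generalized eigenvector w with (A-λI)w=v is (1,0).
General solution: e^(4t)[K_1·v + K_2·(t·v + w)].

x(t) = -3K_1e^(4t) - 3K_2te^(4t) + K_2e^(4t), y(t) = K_1e^(4t) + K_2te^(4t)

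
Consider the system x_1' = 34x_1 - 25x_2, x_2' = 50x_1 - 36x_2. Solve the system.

x_1(t) = -c_1e^(-t)sin(5t) + 2c_1e^(-t)cos(5t) + 2c_2e^(-t)sin(5t) + c_2e^(-t)cos(5t), x_2(t) = -c_1e^(-t)sin(5t) + 3c_1e^(-t)cos(5t) + 3c_2e^(-t)sin(5t) + c_2e^(-t)cos(5t)

Coefficient matrix A = [[34, -25], [50, -36]].
Characteristic polynomial det(A - λI) = λ^2 + 2λ + 26 = 0.
Eigenvalues λ = -1 ± 5i (complex conjugate pair).
For λ=-1+5i: an eigenvector is (2,3) - i(-1,-1) = (2 + i, 3 + i).
A real fundamental pair from Re and Im of e^((-1+5i)t)v: X_1 = e^(-t)(cos(5t)·(2,3) + sin(5t)·(-1,-1)), X_2 = e^(-t)(sin(5t)·(2,3) - cos(5t)·(-1,-1)).
General solution: c_1X_1 + c_2X_2.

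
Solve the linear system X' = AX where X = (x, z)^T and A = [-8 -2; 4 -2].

Coefficient matrix A = [[-8, -2], [4, -2]].
Characteristic polynomial det(A - λI) = λ^2 + 10λ + 24 = 0.
Eigenvalues λ = -6, -4.
For λ=-6: (A-λI) row 1 is [-2, -2], so an eigenvector is (1, -1).
For λ=-4: (A-λI) row 1 is [-4, -2], so an eigenvector is (-1, 2).
General solution: c_1e^(-6t)(1,-1) + c_2e^(-4t)(-1,2).

x(t) = c_1e^(-6t) - c_2e^(-4t), z(t) = -c_1e^(-6t) + 2c_2e^(-4t)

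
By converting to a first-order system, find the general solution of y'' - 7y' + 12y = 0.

Let x_1 = y, x_2 = y'. Then x_1' = x_2 and x_2' = -12x_1 + 7x_2.
A = [[0,1],[-12,7]]; det(A-λI) = λ^2 - 7λ + 12.
Eigenvalues λ = 4, 3 with eigenvectors (1,4), (1,3).

y(t) = C_1e^(4t) + C_2e^(3t)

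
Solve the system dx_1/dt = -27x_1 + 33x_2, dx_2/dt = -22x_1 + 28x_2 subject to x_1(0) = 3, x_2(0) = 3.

Coefficient matrix A = [[-27, 33], [-22, 28]].
Characteristic polynomial det(A - λI) = λ^2 - λ - 30 = 0.
Eigenvalues λ = -5, 6.
For λ=-5: (A-λI) row 1 is [-22, 33], so an eigenvector is (-3, -2).
For λ=6: (A-λI) row 1 is [-33, 33], so an eigenvector is (-1, -1).
General solution: C_1e^(-5t)(-3,-2) + C_2e^(6t)(-1,-1).
Applying x_1(0)=3, x_2(0)=3 gives C_1=0, C_2=-3.

x_1(t) = 3e^(6t), x_2(t) = 3e^(6t)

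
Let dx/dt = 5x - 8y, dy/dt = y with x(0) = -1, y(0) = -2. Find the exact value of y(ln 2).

-4

A = [[5,-8],[0,1]]; eigenvalues λ = 1, 5.
Eigenvectors: (-2,-1) for λ=1, (-1,0) for λ=5.
From the initial condition, c_1 = 2, c_2 = -3.
y(ln 2) = (2)(2^1)(-1) + (-3)(2^5)(0) = -4.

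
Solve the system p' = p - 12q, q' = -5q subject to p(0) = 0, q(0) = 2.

Coefficient matrix A = [[1, -12], [0, -5]].
Characteristic polynomial det(A - λI) = λ^2 + 4λ - 5 = 0.
Eigenvalues λ = -5, 1.
For λ=-5: (A-λI) row 1 is [6, -12], so an eigenvector is (-2, -1).
For λ=1: (A-λI) row 1 is [0, -12], so an eigenvector is (-1, 0).
General solution: C_1e^(-5t)(-2,-1) + C_2e^(t)(-1,0).
Applying p(0)=0, q(0)=2 gives C_1=-2, C_2=4.

p(t) = -4e^(t) + 4e^(-5t), q(t) = 2e^(-5t)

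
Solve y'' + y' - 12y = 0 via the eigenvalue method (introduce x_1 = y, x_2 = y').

Let x_1 = y, x_2 = y'. Then x_1' = x_2 and x_2' = 12x_1 - x_2.
A = [[0,1],[12,-1]]; det(A-λI) = λ^2 + λ - 12.
Eigenvalues λ = -4, 3 with eigenvectors (1,-4), (1,3).

y(t) = C_1e^(-4t) + C_2e^(3t)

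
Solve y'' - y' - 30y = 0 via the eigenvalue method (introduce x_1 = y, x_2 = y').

Let x_1 = y, x_2 = y'. Then x_1' = x_2 and x_2' = 30x_1 + x_2.
A = [[0,1],[30,1]]; det(A-λI) = λ^2 - λ - 30.
Eigenvalues λ = 6, -5 with eigenvectors (1,6), (1,-5).

y(t) = C_1e^(6t) + C_2e^(-5t)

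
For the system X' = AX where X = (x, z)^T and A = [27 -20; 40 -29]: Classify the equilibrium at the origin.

stable spiral

A = [[27,-20],[40,-29]]; det(A-λI) = λ^2 + 2λ + 17.
λ = -1 ± 4i: negative real part.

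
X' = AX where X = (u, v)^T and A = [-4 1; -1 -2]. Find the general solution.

Coefficient matrix A = [[-4, 1], [-1, -2]].
Characteristic polynomial det(A - λI) = λ^2 + 6λ + 9 = 0.
Single eigenvalue λ = -3 with algebraic multiplicity 2.
Eigenvector v = (-1,-1); generalized eigenvector w with (A-λI)w=v is (3,2).
General solution: e^(-3t)[c_1·v + c_2·(t·v + w)].

u(t) = -c_1e^(-3t) - c_2te^(-3t) + 3c_2e^(-3t), v(t) = -c_1e^(-3t) - c_2te^(-3t) + 2c_2e^(-3t)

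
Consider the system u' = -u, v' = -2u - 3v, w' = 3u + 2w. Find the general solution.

Coefficient matrix A = [[-1, 0, 0], [-2, -3, 0], [3, 0, 2]].
det(A - λI) = 0 gives eigenvalues λ = -3, -1, 2.
For λ=-3: eigenvector (0,1,0).
For λ=-1: eigenvector (1,-1,-1).
For λ=2: eigenvector (0,0,1).
General solution: c_1e^(-3t)(0,1,0) + c_2e^(-t)(1,-1,-1) + c_3e^(2t)(0,0,1).

u(t) = c_2e^(-t), v(t) = c_1e^(-3t) - c_2e^(-t), w(t) = -c_2e^(-t) + c_3e^(2t)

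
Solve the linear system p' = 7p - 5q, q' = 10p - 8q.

p(t) = c_1e^(2t) - c_2e^(-3t), q(t) = c_1e^(2t) - 2c_2e^(-3t)

Coefficient matrix A = [[7, -5], [10, -8]].
Characteristic polynomial det(A - λI) = λ^2 + λ - 6 = 0.
Eigenvalues λ = 2, -3.
For λ=2: (A-λI) row 1 is [5, -5], so an eigenvector is (1, 1).
For λ=-3: (A-λI) row 1 is [10, -5], so an eigenvector is (-1, -2).
General solution: c_1e^(2t)(1,1) + c_2e^(-3t)(-1,-2).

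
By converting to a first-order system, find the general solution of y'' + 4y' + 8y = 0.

y(t) = c_1e^(-2t)cos(2t) + c_2e^(-2t)sin(2t)

Let x_1 = y, x_2 = y'. Then x_1' = x_2 and x_2' = -8x_1 - 4x_2.
A = [[0,1],[-8,-4]]; det(A-λI) = λ^2 + 4λ + 8.
Eigenvalues λ = -2 ± 2i.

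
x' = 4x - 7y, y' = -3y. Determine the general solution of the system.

Coefficient matrix A = [[4, -7], [0, -3]].
Characteristic polynomial det(A - λI) = λ^2 - λ - 12 = 0.
Eigenvalues λ = 4, -3.
For λ=4: (A-λI) row 1 is [0, -7], so an eigenvector is (1, 0).
For λ=-3: (A-λI) row 1 is [7, -7], so an eigenvector is (-1, -1).
General solution: K_1e^(4t)(1,0) + K_2e^(-3t)(-1,-1).

x(t) = K_1e^(4t) - K_2e^(-3t), y(t) = -K_2e^(-3t)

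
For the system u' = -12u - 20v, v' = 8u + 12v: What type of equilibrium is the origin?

A = [[-12,-20],[8,12]]; det(A-λI) = λ^2 + 16.
λ = 0 ± 4i: zero real part.

center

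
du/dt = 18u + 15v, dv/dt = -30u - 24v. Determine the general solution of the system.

u(t) = -2C_1e^(-3t)sin(3t) - C_1e^(-3t)cos(3t) - C_2e^(-3t)sin(3t) + 2C_2e^(-3t)cos(3t), v(t) = 3C_1e^(-3t)sin(3t) + C_1e^(-3t)cos(3t) + C_2e^(-3t)sin(3t) - 3C_2e^(-3t)cos(3t)

Coefficient matrix A = [[18, 15], [-30, -24]].
Characteristic polynomial det(A - λI) = λ^2 + 6λ + 18 = 0.
Eigenvalues λ = -3 ± 3i (complex conjugate pair).
For λ=-3+3i: an eigenvector is (-1,1) - i(-2,3) = (-1 + 2i, 1 - 3i).
A real fundamental pair from Re and Im of e^((-3+3i)t)v: X_1 = e^(-3t)(cos(3t)·(-1,1) + sin(3t)·(-2,3)), X_2 = e^(-3t)(sin(3t)·(-1,1) - cos(3t)·(-2,3)).
General solution: C_1X_1 + C_2X_2.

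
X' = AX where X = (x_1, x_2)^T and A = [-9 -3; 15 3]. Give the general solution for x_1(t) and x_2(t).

x_1(t) = c_1e^(-3t)sin(3t) - c_2e^(-3t)cos(3t), x_2(t) = -2c_1e^(-3t)sin(3t) - c_1e^(-3t)cos(3t) - c_2e^(-3t)sin(3t) + 2c_2e^(-3t)cos(3t)

Coefficient matrix A = [[-9, -3], [15, 3]].
Characteristic polynomial det(A - λI) = λ^2 + 6λ + 18 = 0.
Eigenvalues λ = -3 ± 3i (complex conjugate pair).
For λ=-3+3i: an eigenvector is (0,-1) - i(1,-2) = (0 - i, -1 + 2i).
A real fundamental pair from Re and Im of e^((-3+3i)t)v: X_1 = e^(-3t)(cos(3t)·(0,-1) + sin(3t)·(1,-2)), X_2 = e^(-3t)(sin(3t)·(0,-1) - cos(3t)·(1,-2)).
General solution: c_1X_1 + c_2X_2.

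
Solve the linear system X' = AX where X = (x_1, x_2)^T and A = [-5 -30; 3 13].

x_1(t) = -c_1e^(4t)sin(3t) - 3c_1e^(4t)cos(3t) - 3c_2e^(4t)sin(3t) + c_2e^(4t)cos(3t), x_2(t) = c_1e^(4t)cos(3t) + c_2e^(4t)sin(3t)

Coefficient matrix A = [[-5, -30], [3, 13]].
Characteristic polynomial det(A - λI) = λ^2 - 8λ + 25 = 0.
Eigenvalues λ = 4 ± 3i (complex conjugate pair).
For λ=4+3i: an eigenvector is (-3,1) - i(-1,0) = (-3 + i, 1).
A real fundamental pair from Re and Im of e^((4+3i)t)v: X_1 = e^(4t)(cos(3t)·(-3,1) + sin(3t)·(-1,0)), X_2 = e^(4t)(sin(3t)·(-3,1) - cos(3t)·(-1,0)).
General solution: c_1X_1 + c_2X_2.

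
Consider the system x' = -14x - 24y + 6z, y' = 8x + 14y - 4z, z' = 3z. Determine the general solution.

Coefficient matrix A = [[-14, -24, 6], [8, 14, -4], [0, 0, 3]].
det(A - λI) = 0 gives eigenvalues λ = 2, 3, -2.
For λ=2: eigenvector (-3,2,0).
For λ=3: eigenvector (6,-4,1).
For λ=-2: eigenvector (-2,1,0).
General solution: c_1e^(2t)(-3,2,0) + c_2e^(3t)(6,-4,1) + c_3e^(-2t)(-2,1,0).

x(t) = -3c_1e^(2t) + 6c_2e^(3t) - 2c_3e^(-2t), y(t) = 2c_1e^(2t) - 4c_2e^(3t) + c_3e^(-2t), z(t) = c_2e^(3t)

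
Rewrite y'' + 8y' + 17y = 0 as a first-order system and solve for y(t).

Let x_1 = y, x_2 = y'. Then x_1' = x_2 and x_2' = -17x_1 - 8x_2.
A = [[0,1],[-17,-8]]; det(A-λI) = λ^2 + 8λ + 17.
Eigenvalues λ = -4 ± i.

y(t) = c_1e^(-4t)cos(t) + c_2e^(-4t)sin(t)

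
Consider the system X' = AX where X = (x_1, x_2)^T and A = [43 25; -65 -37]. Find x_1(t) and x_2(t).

Coefficient matrix A = [[43, 25], [-65, -37]].
Characteristic polynomial det(A - λI) = λ^2 - 6λ + 34 = 0.
Eigenvalues λ = 3 ± 5i (complex conjugate pair).
For λ=3+5i: an eigenvector is (-1,2) - i(2,-3) = (-1 - 2i, 2 + 3i).
A real fundamental pair from Re and Im of e^((3+5i)t)v: X_1 = e^(3t)(cos(5t)·(-1,2) + sin(5t)·(2,-3)), X_2 = e^(3t)(sin(5t)·(-1,2) - cos(5t)·(2,-3)).
General solution: c_1X_1 + c_2X_2.

x_1(t) = 2c_1e^(3t)sin(5t) - c_1e^(3t)cos(5t) - c_2e^(3t)sin(5t) - 2c_2e^(3t)cos(5t), x_2(t) = -3c_1e^(3t)sin(5t) + 2c_1e^(3t)cos(5t) + 2c_2e^(3t)sin(5t) + 3c_2e^(3t)cos(5t)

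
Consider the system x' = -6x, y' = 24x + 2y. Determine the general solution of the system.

x(t) = -c_2e^(-6t), y(t) = -c_1e^(2t) + 3c_2e^(-6t)

Coefficient matrix A = [[-6, 0], [24, 2]].
Characteristic polynomial det(A - λI) = λ^2 + 4λ - 12 = 0.
Eigenvalues λ = 2, -6.
For λ=2: (A-λI) row 1 is [-8, 0], so an eigenvector is (0, -1).
For λ=-6: (A-λI) row 2 is [24, 8], so an eigenvector is (-1, 3).
General solution: c_1e^(2t)(0,-1) + c_2e^(-6t)(-1,3).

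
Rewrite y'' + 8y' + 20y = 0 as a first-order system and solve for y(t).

Let x_1 = y, x_2 = y'. Then x_1' = x_2 and x_2' = -20x_1 - 8x_2.
A = [[0,1],[-20,-8]]; det(A-λI) = λ^2 + 8λ + 20.
Eigenvalues λ = -4 ± 2i.

y(t) = K_1e^(-4t)cos(2t) + K_2e^(-4t)sin(2t)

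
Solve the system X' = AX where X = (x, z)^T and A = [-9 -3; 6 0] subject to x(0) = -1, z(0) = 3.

Coefficient matrix A = [[-9, -3], [6, 0]].
Characteristic polynomial det(A - λI) = λ^2 + 9λ + 18 = 0.
Eigenvalues λ = -6, -3.
For λ=-6: (A-λI) row 1 is [-3, -3], so an eigenvector is (-1, 1).
For λ=-3: (A-λI) row 1 is [-6, -3], so an eigenvector is (1, -2).
General solution: c_1e^(-6t)(-1,1) + c_2e^(-3t)(1,-2).
Applying x(0)=-1, z(0)=3 gives c_1=-1, c_2=-2.

x(t) = -2e^(-3t) + e^(-6t), z(t) = 4e^(-3t) - e^(-6t)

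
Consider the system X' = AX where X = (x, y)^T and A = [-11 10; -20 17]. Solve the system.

Coefficient matrix A = [[-11, 10], [-20, 17]].
Characteristic polynomial det(A - λI) = λ^2 - 6λ + 13 = 0.
Eigenvalues λ = 3 ± 2i (complex conjugate pair).
For λ=3+2i: an eigenvector is (2,3) - i(1,1) = (2 - i, 3 - i).
A real fundamental pair from Re and Im of e^((3+2i)t)v: X_1 = e^(3t)(cos(2t)·(2,3) + sin(2t)·(1,1)), X_2 = e^(3t)(sin(2t)·(2,3) - cos(2t)·(1,1)).
General solution: C_1X_1 + C_2X_2.

x(t) = C_1e^(3t)sin(2t) + 2C_1e^(3t)cos(2t) + 2C_2e^(3t)sin(2t) - C_2e^(3t)cos(2t), y(t) = C_1e^(3t)sin(2t) + 3C_1e^(3t)cos(2t) + 3C_2e^(3t)sin(2t) - C_2e^(3t)cos(2t)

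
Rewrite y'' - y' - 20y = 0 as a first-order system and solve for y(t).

y(t) = C_1e^(-4t) + C_2e^(5t)

Let x_1 = y, x_2 = y'. Then x_1' = x_2 and x_2' = 20x_1 + x_2.
A = [[0,1],[20,1]]; det(A-λI) = λ^2 - λ - 20.
Eigenvalues λ = -4, 5 with eigenvectors (1,-4), (1,5).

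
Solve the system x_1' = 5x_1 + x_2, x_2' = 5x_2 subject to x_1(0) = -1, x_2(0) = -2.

x_1(t) = -2te^(5t) - e^(5t), x_2(t) = -2e^(5t)

Coefficient matrix A = [[5, 1], [0, 5]].
Characteristic polynomial det(A - λI) = λ^2 - 10λ + 25 = 0.
Single eigenvalue λ = 5 with algebraic multiplicity 2.
Eigenvector v = (1,0); generalized eigenvector w with (A-λI)w=v is (-3,1).
General solution: e^(5t)[c_1·v + c_2·(t·v + w)].
Applying x_1(0)=-1, x_2(0)=-2 gives c_1=-7, c_2=-2.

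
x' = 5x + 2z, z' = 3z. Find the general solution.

Coefficient matrix A = [[5, 2], [0, 3]].
Characteristic polynomial det(A - λI) = λ^2 - 8λ + 15 = 0.
Eigenvalues λ = 3, 5.
For λ=3: (A-λI) row 1 is [2, 2], so an eigenvector is (1, -1).
For λ=5: (A-λI) row 1 is [0, 2], so an eigenvector is (-1, 0).
General solution: C_1e^(3t)(1,-1) + C_2e^(5t)(-1,0).

x(t) = C_1e^(3t) - C_2e^(5t), z(t) = -C_1e^(3t)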